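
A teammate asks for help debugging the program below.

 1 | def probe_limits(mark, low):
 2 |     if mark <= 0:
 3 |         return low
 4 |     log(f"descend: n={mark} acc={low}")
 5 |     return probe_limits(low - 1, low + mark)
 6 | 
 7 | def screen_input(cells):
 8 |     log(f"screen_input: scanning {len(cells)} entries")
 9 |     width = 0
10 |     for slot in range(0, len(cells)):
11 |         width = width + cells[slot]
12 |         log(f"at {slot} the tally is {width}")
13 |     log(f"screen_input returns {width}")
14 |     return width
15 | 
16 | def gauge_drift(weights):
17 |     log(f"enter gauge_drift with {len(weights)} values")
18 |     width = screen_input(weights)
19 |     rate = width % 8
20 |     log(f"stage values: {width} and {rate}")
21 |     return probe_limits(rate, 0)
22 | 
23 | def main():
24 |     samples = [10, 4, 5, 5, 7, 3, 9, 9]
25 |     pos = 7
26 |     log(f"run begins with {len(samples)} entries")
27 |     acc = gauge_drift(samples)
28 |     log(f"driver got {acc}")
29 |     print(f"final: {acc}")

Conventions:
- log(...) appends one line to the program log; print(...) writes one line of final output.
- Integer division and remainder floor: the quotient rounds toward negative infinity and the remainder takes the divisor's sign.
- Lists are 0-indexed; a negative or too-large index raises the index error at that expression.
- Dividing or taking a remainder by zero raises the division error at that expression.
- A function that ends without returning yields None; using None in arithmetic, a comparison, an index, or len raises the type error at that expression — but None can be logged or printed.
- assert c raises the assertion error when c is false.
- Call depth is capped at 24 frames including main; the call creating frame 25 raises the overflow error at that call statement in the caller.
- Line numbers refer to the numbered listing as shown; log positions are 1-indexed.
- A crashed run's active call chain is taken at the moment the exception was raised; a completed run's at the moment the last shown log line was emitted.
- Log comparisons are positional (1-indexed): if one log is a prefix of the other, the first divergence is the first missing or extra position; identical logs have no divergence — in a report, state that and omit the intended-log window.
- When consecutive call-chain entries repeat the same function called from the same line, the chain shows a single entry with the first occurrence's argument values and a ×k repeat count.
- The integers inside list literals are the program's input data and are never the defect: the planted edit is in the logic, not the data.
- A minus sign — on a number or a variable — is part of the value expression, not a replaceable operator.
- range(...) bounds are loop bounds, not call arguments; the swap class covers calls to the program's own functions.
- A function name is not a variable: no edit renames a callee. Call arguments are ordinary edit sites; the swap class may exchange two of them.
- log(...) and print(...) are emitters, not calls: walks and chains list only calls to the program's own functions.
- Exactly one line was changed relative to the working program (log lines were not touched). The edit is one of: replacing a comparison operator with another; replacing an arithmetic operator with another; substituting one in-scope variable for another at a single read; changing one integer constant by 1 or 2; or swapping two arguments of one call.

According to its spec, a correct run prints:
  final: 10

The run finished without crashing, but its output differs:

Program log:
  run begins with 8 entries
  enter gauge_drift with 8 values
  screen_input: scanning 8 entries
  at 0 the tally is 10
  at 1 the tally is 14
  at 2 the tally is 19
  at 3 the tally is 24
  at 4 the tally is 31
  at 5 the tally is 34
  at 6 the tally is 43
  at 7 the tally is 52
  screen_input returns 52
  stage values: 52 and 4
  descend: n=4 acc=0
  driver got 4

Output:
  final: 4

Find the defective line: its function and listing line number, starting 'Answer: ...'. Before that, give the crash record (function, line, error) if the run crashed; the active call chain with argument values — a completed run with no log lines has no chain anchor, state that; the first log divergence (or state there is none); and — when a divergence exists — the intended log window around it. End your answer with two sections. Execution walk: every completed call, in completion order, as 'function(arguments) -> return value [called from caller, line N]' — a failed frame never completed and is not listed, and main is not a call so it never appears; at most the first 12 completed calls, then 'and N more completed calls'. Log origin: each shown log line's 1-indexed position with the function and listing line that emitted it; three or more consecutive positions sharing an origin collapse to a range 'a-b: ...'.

Answer: the defect is in probe_limits at line 5.
Core observation: Log line 15 is where behavior first shows: 'driver got 4' appears instead of 'descend: n=3 acc=4'.
Call chain: main.
First divergence: position 15 — shown 'driver got 4', intended 'descend: n=3 acc=4'.
Intended log window:
  13: stage values: 52 and 4
  14: descend: n=4 acc=0
  15: descend: n=3 acc=4
  16: descend: n=2 acc=7
Execution walk:
  screen_input([10, 4, 5, 5, 7, 3, 9, 9]) -> 52  [called from gauge_drift, line 18]
  probe_limits(-1, 4) -> 4  [called from probe_limits, line 5]
  probe_limits(4, 0) -> 4  [called from gauge_drift, line 21]
  gauge_drift([10, 4, 5, 5, 7, 3, 9, 9]) -> 4  [called from main, line 27]
Log line origins:
  1 — main, line 26
  2 — gauge_drift, line 17
  3 — screen_input, line 8
  4-11 — screen_input, line 12
  12 — screen_input, line 13
  13 — gauge_drift, line 20
  14 — probe_limits, line 4
  15 — main, line 28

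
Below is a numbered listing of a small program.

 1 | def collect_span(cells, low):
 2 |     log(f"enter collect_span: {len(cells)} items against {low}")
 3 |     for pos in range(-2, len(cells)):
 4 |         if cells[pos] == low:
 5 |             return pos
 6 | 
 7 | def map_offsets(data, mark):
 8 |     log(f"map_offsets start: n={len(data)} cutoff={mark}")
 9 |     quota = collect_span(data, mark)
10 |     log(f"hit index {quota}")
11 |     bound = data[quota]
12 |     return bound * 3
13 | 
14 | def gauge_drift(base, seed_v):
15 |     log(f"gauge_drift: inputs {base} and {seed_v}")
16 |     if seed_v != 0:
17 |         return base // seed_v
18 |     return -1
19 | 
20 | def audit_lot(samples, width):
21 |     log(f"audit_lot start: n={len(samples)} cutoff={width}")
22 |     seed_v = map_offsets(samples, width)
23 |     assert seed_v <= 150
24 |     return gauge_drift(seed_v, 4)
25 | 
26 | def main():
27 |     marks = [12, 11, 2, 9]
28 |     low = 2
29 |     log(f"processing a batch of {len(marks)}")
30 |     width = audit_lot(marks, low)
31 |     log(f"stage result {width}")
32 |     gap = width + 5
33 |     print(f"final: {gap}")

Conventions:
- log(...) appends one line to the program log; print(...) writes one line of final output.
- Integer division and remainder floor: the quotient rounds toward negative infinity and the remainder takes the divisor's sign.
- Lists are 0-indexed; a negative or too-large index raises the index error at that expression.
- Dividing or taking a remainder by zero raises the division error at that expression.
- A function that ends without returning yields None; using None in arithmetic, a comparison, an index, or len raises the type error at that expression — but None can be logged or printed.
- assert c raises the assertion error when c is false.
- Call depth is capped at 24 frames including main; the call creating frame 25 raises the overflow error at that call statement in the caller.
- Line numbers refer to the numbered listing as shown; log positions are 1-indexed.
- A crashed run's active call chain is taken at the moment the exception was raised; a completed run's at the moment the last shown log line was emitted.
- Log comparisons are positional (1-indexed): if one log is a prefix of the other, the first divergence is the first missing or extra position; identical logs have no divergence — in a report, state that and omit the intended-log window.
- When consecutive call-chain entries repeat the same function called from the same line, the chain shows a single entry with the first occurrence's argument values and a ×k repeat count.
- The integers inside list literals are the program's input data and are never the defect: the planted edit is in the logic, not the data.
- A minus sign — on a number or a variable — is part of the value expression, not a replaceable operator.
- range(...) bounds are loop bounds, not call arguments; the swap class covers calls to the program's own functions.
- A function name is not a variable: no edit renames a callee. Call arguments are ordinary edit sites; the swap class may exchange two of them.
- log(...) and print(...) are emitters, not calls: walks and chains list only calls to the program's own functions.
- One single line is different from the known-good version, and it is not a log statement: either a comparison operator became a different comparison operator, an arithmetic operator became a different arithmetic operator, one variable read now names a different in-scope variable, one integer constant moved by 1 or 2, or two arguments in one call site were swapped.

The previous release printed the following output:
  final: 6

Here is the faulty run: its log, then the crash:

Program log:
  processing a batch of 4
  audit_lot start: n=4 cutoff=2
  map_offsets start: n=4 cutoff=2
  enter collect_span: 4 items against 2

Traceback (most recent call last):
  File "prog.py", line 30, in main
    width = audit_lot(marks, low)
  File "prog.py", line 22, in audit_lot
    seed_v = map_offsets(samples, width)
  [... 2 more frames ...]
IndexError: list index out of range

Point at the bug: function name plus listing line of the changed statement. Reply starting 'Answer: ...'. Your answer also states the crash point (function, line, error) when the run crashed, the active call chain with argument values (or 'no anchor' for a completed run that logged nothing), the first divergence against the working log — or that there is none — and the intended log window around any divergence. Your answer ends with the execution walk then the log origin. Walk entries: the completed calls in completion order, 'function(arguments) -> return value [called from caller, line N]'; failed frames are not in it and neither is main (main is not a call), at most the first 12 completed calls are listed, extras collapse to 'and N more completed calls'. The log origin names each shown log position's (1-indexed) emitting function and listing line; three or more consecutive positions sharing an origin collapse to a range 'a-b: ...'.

Answer: the defect is in collect_span at line 3.
Key observation: The log ends early — 4 lines, where the working version next logs 'hit index 2'.
Crash: collect_span, line 4, IndexError.
Call chain: main -> audit_lot([12, 11, 2, 9], 2) (called at line 30) -> map_offsets([12, 11, 2, 9], 2) (called at line 22) -> collect_span([12, 11, 2, 9], 2) (called at line 9).
First divergence: position 5; the shown log stops at 4 lines while the working version next logs 'hit index 2'.
Intended log window:
  3: map_offsets start: n=4 cutoff=2
  4: enter collect_span: 4 items against 2
  5: hit index 2
  6: gauge_drift: inputs 6 and 4
Execution walk:
  (no call completed)
Log origin:
  1: from main, line 29
  2: from audit_lot, line 21
  3: from map_offsets, line 8
  4: from collect_span, line 2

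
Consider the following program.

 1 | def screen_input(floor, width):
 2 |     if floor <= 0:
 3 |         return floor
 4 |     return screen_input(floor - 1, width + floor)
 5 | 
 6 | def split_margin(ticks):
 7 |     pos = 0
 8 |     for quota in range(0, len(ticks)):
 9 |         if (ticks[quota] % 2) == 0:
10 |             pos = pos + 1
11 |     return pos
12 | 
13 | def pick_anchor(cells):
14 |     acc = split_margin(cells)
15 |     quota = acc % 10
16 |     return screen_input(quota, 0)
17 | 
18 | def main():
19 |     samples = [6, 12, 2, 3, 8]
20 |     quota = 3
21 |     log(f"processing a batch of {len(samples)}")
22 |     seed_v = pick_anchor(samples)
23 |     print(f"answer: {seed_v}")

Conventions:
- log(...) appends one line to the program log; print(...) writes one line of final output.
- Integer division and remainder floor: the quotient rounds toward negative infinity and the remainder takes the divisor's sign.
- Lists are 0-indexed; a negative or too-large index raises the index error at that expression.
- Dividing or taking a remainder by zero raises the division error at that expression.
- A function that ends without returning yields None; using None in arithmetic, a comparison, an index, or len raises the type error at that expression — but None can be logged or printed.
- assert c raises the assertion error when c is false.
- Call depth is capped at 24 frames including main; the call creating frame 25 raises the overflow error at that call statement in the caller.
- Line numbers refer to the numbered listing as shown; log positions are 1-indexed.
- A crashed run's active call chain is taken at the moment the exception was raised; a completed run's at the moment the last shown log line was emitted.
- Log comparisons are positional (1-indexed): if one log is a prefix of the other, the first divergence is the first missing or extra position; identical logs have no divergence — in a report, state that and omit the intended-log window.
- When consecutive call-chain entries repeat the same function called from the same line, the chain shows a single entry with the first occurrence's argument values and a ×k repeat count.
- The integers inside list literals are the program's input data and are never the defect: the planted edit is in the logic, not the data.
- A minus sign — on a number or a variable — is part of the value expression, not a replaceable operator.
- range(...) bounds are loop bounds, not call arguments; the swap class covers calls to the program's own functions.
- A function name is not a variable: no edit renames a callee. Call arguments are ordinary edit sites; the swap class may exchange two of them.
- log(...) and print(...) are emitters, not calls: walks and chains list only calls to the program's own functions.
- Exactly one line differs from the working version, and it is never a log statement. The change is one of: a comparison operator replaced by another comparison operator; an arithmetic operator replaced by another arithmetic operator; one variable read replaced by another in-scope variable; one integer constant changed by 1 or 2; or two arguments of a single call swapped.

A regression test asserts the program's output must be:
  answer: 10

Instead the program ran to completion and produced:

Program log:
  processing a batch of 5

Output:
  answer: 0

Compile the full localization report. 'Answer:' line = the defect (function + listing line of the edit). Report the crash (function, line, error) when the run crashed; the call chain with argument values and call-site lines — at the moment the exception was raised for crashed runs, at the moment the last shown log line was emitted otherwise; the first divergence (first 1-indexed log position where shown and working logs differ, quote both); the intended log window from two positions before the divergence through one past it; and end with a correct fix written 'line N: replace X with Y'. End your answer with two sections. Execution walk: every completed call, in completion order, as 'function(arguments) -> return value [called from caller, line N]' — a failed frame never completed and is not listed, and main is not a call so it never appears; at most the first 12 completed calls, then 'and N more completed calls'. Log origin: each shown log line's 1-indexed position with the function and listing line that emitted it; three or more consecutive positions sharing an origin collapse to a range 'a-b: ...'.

Answer: the defect is in screen_input at line 3.
Key fact: The two runs log identically and part ways only at the printed values.
Call chain: main.
First divergence: none; the two logs match at every position.
Execution walk:
  split_margin([6, 12, 2, 3, 8]) -> 4  [called from pick_anchor, line 14]
  screen_input(0, 10) -> 0  [called from screen_input, line 4]
  screen_input(1, 9) -> 0  [called from screen_input, line 4]
  screen_input(2, 7) -> 0  [called from screen_input, line 4]
  screen_input(3, 4) -> 0  [called from screen_input, line 4]
  screen_input(4, 0) -> 0  [called from pick_anchor, line 16]
  pick_anchor([6, 12, 2, 3, 8]) -> 0  [called from main, line 22]
Log origin:
  1: logged in main at line 21
A correct fix: line 3: replace `floor` with `width`.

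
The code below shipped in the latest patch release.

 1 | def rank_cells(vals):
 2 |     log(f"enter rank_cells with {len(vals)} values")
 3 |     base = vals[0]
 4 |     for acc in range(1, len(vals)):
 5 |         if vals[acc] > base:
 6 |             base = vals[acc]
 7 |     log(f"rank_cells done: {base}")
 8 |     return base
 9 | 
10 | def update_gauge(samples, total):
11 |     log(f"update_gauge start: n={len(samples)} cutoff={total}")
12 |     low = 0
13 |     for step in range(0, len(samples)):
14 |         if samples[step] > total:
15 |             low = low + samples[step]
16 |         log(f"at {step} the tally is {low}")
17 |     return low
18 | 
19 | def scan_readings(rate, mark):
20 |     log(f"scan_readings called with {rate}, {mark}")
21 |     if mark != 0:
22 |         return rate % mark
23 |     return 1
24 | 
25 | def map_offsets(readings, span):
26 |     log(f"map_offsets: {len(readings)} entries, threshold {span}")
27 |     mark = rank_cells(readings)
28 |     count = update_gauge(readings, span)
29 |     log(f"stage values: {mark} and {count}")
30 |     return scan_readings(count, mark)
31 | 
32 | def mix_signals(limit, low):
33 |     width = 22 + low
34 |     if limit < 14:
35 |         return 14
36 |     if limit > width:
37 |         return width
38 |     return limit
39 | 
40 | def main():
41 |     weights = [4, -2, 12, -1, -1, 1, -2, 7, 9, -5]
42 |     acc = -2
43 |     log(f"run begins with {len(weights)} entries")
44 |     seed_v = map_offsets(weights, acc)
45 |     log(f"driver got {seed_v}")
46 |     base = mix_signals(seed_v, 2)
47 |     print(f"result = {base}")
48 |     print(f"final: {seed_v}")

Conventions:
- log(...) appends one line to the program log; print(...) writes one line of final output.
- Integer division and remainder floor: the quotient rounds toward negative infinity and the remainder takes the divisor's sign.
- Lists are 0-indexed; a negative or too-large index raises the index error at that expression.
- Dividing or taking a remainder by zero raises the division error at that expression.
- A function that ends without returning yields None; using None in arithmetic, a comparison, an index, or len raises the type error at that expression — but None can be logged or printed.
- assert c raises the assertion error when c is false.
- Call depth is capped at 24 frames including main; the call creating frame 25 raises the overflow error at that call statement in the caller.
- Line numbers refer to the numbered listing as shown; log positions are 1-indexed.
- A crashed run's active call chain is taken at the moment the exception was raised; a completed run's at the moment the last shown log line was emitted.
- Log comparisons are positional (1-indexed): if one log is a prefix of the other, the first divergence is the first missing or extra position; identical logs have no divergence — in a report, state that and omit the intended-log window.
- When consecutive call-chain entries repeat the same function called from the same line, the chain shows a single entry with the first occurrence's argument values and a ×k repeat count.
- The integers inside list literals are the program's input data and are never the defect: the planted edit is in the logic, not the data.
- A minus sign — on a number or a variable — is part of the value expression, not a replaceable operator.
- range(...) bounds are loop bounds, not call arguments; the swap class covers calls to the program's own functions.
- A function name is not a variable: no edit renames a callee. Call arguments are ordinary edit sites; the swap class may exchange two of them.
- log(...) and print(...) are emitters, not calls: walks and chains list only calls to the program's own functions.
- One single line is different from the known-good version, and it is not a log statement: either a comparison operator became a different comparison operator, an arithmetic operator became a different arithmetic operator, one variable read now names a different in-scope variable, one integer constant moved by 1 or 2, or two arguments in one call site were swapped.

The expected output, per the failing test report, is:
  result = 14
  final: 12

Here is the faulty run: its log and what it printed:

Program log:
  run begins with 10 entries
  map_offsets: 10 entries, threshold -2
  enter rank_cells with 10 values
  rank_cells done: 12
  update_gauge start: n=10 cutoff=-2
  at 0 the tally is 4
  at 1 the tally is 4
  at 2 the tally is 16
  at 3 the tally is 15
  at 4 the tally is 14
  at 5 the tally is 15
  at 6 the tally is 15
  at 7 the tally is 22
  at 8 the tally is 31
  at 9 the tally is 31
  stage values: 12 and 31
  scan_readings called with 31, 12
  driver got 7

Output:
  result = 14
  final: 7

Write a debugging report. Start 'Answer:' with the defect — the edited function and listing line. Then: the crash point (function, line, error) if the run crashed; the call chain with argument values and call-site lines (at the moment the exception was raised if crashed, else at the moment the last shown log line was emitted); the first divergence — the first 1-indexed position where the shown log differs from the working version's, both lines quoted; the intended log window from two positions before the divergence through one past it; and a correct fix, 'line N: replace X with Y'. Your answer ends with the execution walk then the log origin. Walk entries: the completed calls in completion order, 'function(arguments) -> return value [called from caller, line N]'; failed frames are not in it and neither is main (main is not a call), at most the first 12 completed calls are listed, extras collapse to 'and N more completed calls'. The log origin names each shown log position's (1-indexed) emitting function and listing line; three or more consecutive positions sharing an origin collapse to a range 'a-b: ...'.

Answer: the defect is in map_offsets at line 30.
Key observation: At log position 17 the runs split — shown 'scan_readings called with 31, 12', but the working version logs 'scan_readings called with 12, 31'.
Call chain: main.
First divergence: position 17; shown 'scan_readings called with 31, 12' vs intended 'scan_readings called with 12, 31'.
Intended log window:
  15: at 9 the tally is 31
  16: stage values: 12 and 31
  17: scan_readings called with 12, 31
  18: driver got 12
Execution walk:
  rank_cells([4, -2, 12, -1, -1, 1, -2, 7, 9, -5]) -> 12  [called from map_offsets, line 27]
  update_gauge([4, -2, 12, -1, -1, 1, -2, 7, 9, -5], -2) -> 31  [called from map_offsets, line 28]
  scan_readings(31, 12) -> 7  [called from map_offsets, line 30]
  map_offsets([4, -2, 12, -1, -1, 1, -2, 7, 9, -5], -2) -> 7  [called from main, line 44]
  mix_signals(7, 2) -> 14  [called from main, line 46]
Log origins:
  1: emitted by main (line 43)
  2: emitted by map_offsets (line 26)
  3: emitted by rank_cells (line 2)
  4: emitted by rank_cells (line 7)
  5: emitted by update_gauge (line 11)
  6-15: emitted by update_gauge (line 16)
  16: emitted by map_offsets (line 29)
  17: emitted by scan_readings (line 20)
  18: emitted by main (line 45)
A correct fix: line 30: replace `scan_readings(count, mark)` with `scan_readings(mark, count)`.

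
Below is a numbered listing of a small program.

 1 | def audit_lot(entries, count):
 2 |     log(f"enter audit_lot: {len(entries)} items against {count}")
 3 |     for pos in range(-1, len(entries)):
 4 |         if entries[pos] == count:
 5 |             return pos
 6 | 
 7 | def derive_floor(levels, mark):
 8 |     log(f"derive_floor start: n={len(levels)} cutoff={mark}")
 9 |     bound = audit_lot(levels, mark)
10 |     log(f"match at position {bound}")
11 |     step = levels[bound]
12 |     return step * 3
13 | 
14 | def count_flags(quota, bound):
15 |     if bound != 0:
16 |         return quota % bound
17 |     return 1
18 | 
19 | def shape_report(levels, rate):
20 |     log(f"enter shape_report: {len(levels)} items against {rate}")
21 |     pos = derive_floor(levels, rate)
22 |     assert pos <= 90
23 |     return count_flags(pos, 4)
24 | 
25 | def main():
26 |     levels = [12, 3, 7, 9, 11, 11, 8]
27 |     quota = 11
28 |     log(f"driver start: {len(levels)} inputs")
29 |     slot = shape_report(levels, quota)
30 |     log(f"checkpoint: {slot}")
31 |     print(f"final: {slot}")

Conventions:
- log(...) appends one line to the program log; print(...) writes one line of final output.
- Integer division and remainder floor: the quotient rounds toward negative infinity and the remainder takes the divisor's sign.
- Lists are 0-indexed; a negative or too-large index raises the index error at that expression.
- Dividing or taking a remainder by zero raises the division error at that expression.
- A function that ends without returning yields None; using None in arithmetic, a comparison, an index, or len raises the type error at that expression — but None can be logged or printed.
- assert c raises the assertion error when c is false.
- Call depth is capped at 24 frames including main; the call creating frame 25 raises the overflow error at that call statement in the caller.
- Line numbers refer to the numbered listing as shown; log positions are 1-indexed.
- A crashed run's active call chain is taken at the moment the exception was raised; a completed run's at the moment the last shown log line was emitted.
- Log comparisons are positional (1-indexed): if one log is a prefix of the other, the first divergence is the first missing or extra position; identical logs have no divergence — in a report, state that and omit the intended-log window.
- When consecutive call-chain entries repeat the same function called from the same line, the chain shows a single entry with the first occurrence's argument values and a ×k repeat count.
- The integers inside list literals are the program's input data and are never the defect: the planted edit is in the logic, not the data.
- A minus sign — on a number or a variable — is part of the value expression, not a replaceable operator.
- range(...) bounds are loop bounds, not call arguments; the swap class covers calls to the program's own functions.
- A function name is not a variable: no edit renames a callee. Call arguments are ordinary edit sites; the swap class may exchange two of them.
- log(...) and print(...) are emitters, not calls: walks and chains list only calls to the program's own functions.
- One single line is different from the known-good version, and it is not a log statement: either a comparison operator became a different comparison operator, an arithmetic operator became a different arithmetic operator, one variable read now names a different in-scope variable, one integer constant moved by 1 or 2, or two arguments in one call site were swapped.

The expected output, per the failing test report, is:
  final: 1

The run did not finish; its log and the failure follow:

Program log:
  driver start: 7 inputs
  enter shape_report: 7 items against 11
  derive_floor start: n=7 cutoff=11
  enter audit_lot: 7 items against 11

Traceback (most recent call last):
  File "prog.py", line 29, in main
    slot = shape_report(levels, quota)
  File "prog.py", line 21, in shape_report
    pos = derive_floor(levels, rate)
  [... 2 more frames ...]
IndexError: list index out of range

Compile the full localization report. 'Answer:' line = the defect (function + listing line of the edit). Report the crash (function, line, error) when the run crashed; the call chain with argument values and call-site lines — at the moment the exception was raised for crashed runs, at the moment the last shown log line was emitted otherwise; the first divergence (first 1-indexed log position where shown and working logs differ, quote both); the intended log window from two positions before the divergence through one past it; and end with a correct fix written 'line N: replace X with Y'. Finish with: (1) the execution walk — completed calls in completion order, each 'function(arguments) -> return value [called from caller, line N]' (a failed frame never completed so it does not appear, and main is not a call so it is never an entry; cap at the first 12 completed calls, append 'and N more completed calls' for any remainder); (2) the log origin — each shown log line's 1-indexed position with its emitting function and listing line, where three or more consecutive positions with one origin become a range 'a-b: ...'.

Answer: the defect is in audit_lot at line 3.
Core observation: The log ends early — 4 lines, where the working version next logs 'match at position 4'.
Crash: audit_lot, line 4, IndexError.
Call chain: main -> shape_report([12, 3, 7, 9, 11, 11, 8], 11) (called at line 29) -> derive_floor([12, 3, 7, 9, 11, 11, 8], 11) (called at line 21) -> audit_lot([12, 3, 7, 9, 11, 11, 8], 11) (called at line 9).
First divergence: position 5 (shown log ended at 4 lines; the working version continues: 'match at position 4').
Intended log window:
  3: derive_floor start: n=7 cutoff=11
  4: enter audit_lot: 7 items against 11
  5: match at position 4
  6: checkpoint: 1
Execution walk:
  (no call completed)
Log origins:
  1: logged in main at line 28
  2: logged in shape_report at line 20
  3: logged in derive_floor at line 8
  4: logged in audit_lot at line 2
A correct fix: line 3: replace `-1` with `0`.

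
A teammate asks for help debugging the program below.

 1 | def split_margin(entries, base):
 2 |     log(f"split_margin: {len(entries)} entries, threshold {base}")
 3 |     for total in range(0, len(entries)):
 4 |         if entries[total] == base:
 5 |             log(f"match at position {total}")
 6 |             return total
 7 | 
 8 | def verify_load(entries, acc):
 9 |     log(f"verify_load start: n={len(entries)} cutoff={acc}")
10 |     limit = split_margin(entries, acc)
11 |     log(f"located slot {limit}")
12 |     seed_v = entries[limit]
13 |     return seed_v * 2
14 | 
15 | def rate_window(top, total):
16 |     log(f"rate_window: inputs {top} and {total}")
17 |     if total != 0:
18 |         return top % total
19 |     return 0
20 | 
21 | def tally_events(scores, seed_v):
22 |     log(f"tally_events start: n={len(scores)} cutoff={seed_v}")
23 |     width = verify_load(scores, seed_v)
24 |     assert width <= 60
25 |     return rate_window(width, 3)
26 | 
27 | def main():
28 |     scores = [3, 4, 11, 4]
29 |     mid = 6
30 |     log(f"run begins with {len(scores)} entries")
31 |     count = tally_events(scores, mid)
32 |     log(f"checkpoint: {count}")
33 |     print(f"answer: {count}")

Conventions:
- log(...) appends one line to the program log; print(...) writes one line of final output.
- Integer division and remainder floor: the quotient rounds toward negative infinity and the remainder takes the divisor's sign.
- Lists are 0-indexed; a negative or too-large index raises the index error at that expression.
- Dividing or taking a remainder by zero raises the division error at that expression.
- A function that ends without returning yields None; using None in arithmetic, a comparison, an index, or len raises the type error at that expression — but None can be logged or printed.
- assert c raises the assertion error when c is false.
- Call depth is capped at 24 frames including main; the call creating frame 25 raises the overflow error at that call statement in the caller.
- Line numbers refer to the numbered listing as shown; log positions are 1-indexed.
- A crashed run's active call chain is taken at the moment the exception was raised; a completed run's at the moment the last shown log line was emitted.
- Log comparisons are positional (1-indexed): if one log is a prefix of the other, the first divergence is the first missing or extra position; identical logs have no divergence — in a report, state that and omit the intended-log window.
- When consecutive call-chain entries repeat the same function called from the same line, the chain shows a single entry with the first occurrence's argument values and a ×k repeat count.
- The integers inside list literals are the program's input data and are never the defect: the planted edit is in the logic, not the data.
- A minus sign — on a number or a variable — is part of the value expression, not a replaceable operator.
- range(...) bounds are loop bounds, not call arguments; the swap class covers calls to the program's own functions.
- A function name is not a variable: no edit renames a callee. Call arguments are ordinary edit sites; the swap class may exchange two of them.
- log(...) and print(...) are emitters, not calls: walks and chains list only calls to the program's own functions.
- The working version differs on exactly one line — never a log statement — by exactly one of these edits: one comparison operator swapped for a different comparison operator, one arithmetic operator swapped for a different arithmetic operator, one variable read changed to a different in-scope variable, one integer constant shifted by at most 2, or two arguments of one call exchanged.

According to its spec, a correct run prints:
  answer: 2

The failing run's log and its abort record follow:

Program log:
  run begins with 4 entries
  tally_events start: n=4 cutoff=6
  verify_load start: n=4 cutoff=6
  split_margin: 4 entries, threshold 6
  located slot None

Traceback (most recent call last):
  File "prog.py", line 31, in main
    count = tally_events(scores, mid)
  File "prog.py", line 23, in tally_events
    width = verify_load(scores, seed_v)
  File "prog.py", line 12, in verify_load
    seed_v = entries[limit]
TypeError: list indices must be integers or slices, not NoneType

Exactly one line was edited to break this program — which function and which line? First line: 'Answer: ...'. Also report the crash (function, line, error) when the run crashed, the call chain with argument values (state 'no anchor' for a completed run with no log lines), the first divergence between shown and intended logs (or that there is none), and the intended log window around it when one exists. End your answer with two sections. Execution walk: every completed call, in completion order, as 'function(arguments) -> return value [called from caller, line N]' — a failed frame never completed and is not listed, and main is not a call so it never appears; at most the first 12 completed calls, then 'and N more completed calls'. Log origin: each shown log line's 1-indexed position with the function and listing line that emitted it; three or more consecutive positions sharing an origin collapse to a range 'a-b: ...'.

Answer: the defect is in main at line 29.
Key observation: At log position 2 the runs split — shown 'tally_events start: n=4 cutoff=6', but the working version logs 'tally_events start: n=4 cutoff=4'.
Crash: verify_load, line 12, TypeError.
Call chain: main -> tally_events([3, 4, 11, 4], 6) (called at line 31) -> verify_load([3, 4, 11, 4], 6) (called at line 23).
First divergence: position 2; shown 'tally_events start: n=4 cutoff=6' vs intended 'tally_events start: n=4 cutoff=4'.
Intended log window:
  1: run begins with 4 entries
  2: tally_events start: n=4 cutoff=4
  3: verify_load start: n=4 cutoff=4
Execution walk:
  split_margin([3, 4, 11, 4], 6) -> None  [called from verify_load, line 10]
Log line origins:
  1: from main, line 30
  2: from tally_events, line 22
  3: from verify_load, line 9
  4: from split_margin, line 2
  5: from verify_load, line 11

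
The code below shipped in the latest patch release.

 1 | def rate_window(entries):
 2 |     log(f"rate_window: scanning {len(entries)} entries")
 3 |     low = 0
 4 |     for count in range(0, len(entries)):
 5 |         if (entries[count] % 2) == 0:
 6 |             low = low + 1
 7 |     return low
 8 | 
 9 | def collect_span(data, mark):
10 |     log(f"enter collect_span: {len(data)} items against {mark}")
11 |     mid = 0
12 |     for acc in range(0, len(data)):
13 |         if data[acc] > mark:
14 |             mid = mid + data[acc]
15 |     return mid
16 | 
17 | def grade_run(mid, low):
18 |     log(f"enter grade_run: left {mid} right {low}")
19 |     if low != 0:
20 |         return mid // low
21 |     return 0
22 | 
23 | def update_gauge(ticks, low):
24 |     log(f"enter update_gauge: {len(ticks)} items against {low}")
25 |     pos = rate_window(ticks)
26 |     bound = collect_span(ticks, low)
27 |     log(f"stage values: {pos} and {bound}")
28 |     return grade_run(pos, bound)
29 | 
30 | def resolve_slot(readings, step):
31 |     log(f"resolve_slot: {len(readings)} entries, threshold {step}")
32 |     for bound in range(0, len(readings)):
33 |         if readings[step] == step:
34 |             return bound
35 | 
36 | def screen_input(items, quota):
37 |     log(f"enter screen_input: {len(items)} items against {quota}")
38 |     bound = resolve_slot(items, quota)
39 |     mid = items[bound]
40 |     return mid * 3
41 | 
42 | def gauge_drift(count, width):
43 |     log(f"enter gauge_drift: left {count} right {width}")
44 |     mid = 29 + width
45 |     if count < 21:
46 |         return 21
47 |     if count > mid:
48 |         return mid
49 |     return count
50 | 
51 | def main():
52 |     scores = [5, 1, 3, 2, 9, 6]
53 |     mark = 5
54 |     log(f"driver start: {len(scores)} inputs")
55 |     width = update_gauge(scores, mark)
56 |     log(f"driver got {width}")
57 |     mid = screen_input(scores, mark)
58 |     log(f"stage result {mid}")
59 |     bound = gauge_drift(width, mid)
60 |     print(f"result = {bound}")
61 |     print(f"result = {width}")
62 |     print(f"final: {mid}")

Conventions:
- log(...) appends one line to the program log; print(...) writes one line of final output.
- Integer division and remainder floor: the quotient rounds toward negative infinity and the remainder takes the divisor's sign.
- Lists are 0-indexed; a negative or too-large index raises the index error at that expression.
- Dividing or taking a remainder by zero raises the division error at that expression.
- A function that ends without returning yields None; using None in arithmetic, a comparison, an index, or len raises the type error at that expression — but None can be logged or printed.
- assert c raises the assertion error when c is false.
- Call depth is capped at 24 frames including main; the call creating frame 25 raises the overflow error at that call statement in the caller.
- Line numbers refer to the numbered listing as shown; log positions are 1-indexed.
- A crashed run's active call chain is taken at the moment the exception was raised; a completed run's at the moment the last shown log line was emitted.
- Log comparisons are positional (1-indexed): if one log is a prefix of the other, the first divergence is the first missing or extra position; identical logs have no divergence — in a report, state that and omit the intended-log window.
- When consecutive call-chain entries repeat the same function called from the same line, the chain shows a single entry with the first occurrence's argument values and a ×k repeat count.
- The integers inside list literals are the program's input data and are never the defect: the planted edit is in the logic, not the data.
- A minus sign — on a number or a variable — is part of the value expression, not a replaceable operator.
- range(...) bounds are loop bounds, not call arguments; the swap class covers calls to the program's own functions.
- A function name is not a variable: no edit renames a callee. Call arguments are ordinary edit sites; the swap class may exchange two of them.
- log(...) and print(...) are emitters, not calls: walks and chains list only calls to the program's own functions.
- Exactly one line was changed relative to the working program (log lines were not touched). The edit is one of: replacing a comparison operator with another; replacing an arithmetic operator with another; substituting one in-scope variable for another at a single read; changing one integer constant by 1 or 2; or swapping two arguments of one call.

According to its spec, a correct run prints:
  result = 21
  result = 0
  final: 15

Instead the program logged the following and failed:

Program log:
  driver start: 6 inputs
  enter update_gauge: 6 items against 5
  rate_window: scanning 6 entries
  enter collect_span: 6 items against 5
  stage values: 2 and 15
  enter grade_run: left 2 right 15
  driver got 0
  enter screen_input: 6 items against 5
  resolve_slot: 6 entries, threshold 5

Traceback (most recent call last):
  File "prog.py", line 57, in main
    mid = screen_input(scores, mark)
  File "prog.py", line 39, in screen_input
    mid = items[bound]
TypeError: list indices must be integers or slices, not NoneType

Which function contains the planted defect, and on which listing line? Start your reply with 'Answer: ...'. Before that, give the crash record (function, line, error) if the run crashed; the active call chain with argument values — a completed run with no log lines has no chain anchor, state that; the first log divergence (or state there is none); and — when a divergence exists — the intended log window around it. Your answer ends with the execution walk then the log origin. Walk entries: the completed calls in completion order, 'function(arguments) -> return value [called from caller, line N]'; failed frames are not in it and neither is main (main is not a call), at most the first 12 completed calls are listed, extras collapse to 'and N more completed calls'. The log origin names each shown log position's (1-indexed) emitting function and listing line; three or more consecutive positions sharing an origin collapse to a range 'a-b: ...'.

Answer: the defect is in resolve_slot at line 33.
Key observation: After 9 matching log lines the faulty run goes silent, while the working version continues with 'stage result 15'.
Crash: screen_input, line 39, TypeError.
Call chain: main -> screen_input([5, 1, 3, 2, 9, 6], 5) (called at line 57).
First divergence: position 10; the shown log stops at 9 lines while the working version next logs 'stage result 15'.
Intended log window:
  8: enter screen_input: 6 items against 5
  9: resolve_slot: 6 entries, threshold 5
  10: stage result 15
  11: enter gauge_drift: left 0 right 15
Execution walk:
  rate_window([5, 1, 3, 2, 9, 6]) -> 2  [called from update_gauge, line 25]
  collect_span([5, 1, 3, 2, 9, 6], 5) -> 15  [called from update_gauge, line 26]
  grade_run(2, 15) -> 0  [called from update_gauge, line 28]
  update_gauge([5, 1, 3, 2, 9, 6], 5) -> 0  [called from main, line 55]
  resolve_slot([5, 1, 3, 2, 9, 6], 5) -> None  [called from screen_input, line 38]
Log origin:
  1 — main, line 54
  2 — update_gauge, line 24
  3 — rate_window, line 2
  4 — collect_span, line 10
  5 — update_gauge, line 27
  6 — grade_run, line 18
  7 — main, line 56
  8 — screen_input, line 37
  9 — resolve_slot, line 31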